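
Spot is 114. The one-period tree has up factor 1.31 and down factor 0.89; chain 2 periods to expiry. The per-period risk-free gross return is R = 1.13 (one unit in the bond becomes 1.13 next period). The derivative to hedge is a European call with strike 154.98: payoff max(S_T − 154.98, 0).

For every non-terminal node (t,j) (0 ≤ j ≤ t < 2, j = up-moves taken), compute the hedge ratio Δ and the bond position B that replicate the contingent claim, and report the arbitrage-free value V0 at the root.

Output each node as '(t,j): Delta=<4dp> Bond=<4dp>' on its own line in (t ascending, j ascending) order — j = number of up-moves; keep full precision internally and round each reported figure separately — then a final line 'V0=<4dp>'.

(0,0): Delta=0.4294 Bond=-38.5535
(1,0): Delta=0.0000 Bond=0.0000
(1,1): Delta=0.6482 Bond=-76.2396
V0=10.3965

No-arbitrage ⇒ martingale measure with p* = (R−d)/(u−d) = 0.5714.
Payoff layer (t=2): V(2,0)=0.0000, V(2,1)=0.0000, V(2,2)=40.6554
(1,0): S=101.4600. Δ = (V_up−V_dn)/(S_up−S_dn) = (0.0000−0.0000)/(132.9126−90.2994) = 0.0000. V = [p*·0.0000 + (1−p*)·0.0000]/1.13 = 0.0000. B = V − Δ·S = 0.0000.
(1,1): S=149.3400. Δ = (V_up−V_dn)/(S_up−S_dn) = (40.6554−0.0000)/(195.6354−132.9126) = 0.6482. V = [p*·40.6554 + (1−p*)·0.0000]/1.13 = 20.5590. B = V − Δ·S = -76.2396.
(0,0): S=114.0000. Δ = (V_up−V_dn)/(S_up−S_dn) = (20.5590−0.0000)/(149.3400−101.4600) = 0.4294. V = [p*·20.5590 + (1−p*)·0.0000]/1.13 = 10.3965. B = V − Δ·S = -38.5535.
Root portfolio cost Δ·114+B reproduces V0=10.3965.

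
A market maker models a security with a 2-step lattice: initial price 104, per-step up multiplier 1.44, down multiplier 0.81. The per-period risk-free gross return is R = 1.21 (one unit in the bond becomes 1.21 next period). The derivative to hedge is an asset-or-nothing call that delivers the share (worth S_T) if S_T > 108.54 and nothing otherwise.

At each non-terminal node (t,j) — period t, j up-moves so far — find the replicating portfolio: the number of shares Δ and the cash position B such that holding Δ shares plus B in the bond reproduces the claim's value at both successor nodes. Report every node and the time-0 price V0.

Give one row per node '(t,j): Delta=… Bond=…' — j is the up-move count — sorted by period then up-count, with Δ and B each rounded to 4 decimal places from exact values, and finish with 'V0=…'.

Under the risk-neutral measure, an up-move has probability p* = (R−d)/(u−d) = 0.6349 and values discount at R = 1.21.
Terminal values V(2,·): V(2,0)=0.0000, V(2,1)=121.3056, V(2,2)=215.6544
  t=1,j=0: stock 84.2400 → up 121.3056 (V=121.3056), down 68.2344 (V=0.0000). Price 63.6524; hedge Δ=2.2857, bond B=-128.8962.
  t=1,j=1: stock 149.7600 → up 215.6544 (V=215.6544), down 121.3056 (V=121.3056). Price 149.7600; hedge Δ=1.0000, bond B=0.0000.
  t=0,j=0: stock 104.0000 → up 149.7600 (V=149.7600), down 84.2400 (V=63.6524). Price 97.7883; hedge Δ=1.3142, bond B=-38.8904.
The time-0 hedge costs 97.7883, which is the no-arbitrage price.

(0,0): Delta=1.3142 Bond=-38.8904
(1,0): Delta=2.2857 Bond=-128.8962
(1,1): Delta=1.0000 Bond=0.0000
V0=97.7883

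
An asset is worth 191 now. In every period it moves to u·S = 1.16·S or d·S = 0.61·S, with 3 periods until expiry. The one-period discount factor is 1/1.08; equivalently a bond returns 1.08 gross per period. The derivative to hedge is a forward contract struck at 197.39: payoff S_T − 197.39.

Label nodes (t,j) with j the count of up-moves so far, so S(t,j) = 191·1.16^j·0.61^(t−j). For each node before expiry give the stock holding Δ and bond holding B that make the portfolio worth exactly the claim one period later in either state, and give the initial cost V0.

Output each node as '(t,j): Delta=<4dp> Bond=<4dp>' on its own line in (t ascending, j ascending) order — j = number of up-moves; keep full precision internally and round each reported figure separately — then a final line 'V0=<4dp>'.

(0,0): Delta=1.0000 Bond=-156.6945
(1,0): Delta=1.0000 Bond=-169.2301
(1,1): Delta=1.0000 Bond=-169.2301
(2,0): Delta=1.0000 Bond=-182.7685
(2,1): Delta=1.0000 Bond=-182.7685
(2,2): Delta=1.0000 Bond=-182.7685
V0=34.3055

No-arbitrage ⇒ martingale measure with p* = (R−d)/(u−d) = 0.8545.
Payoff layer (t=3): V(3,0)=-154.0366, V(3,1)=-114.9475, V(3,2)=-40.6141, V(3,3)=100.7411
(2,0): S=71.0711. Δ = (V_up−V_dn)/(S_up−S_dn) = (-114.9475−-154.0366)/(82.4425−43.3534) = 1.0000. V = [p*·-114.9475 + (1−p*)·-154.0366]/1.08 = -111.6974. B = V − Δ·S = -182.7685.
(2,1): S=135.1516. Δ = (V_up−V_dn)/(S_up−S_dn) = (-40.6141−-114.9475)/(156.7759−82.4425) = 1.0000. V = [p*·-40.6141 + (1−p*)·-114.9475]/1.08 = -47.6169. B = V − Δ·S = -182.7685.
(2,2): S=257.0096. Δ = (V_up−V_dn)/(S_up−S_dn) = (100.7411−-40.6141)/(298.1311−156.7759) = 1.0000. V = [p*·100.7411 + (1−p*)·-40.6141]/1.08 = 74.2411. B = V − Δ·S = -182.7685.
(1,0): S=116.5100. Δ = (V_up−V_dn)/(S_up−S_dn) = (-47.6169−-111.6974)/(135.1516−71.0711) = 1.0000. V = [p*·-47.6169 + (1−p*)·-111.6974]/1.08 = -52.7201. B = V − Δ·S = -169.2301.
(1,1): S=221.5600. Δ = (V_up−V_dn)/(S_up−S_dn) = (74.2411−-47.6169)/(257.0096−135.1516) = 1.0000. V = [p*·74.2411 + (1−p*)·-47.6169]/1.08 = 52.3299. B = V − Δ·S = -169.2301.
(0,0): S=191.0000. Δ = (V_up−V_dn)/(S_up−S_dn) = (52.3299−-52.7201)/(221.5600−116.5100) = 1.0000. V = [p*·52.3299 + (1−p*)·-52.7201]/1.08 = 34.3055. B = V − Δ·S = -156.6945.
Check: Δ(0,0)·S0 + B(0,0) = 34.3055 = V0.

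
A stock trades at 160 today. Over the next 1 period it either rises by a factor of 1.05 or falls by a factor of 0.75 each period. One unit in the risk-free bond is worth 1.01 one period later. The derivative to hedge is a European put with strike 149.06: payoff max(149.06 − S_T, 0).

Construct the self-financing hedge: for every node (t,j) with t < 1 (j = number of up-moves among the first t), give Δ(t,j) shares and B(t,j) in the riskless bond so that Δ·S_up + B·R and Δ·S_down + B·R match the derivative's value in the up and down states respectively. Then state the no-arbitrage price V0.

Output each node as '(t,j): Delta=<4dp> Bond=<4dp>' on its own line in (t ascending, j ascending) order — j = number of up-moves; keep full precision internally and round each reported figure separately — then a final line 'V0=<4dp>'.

(0,0): Delta=-0.6054 Bond=100.7030
V0=3.8363

Under the risk-neutral measure, an up-move has probability p* = (R−d)/(u−d) = 0.8667 and values discount at R = 1.01.
Terminal values V(1,·): V(1,0)=29.0600, V(1,1)=0.0000
  t=0,j=0: stock 160.0000 → up 168.0000 (V=0.0000), down 120.0000 (V=29.0600). Price 3.8363; hedge Δ=-0.6054, bond B=100.7030.
Check: Δ(0,0)·S0 + B(0,0) = 3.8363 = V0.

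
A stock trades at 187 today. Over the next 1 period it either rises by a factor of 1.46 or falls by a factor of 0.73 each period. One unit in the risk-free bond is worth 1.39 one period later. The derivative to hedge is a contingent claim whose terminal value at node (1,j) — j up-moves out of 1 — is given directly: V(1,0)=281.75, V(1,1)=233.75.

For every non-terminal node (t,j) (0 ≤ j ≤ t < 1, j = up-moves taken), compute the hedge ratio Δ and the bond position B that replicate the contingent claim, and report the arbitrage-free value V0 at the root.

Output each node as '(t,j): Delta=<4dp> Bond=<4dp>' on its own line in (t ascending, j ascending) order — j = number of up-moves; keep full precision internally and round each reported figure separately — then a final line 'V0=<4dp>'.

The replicating-portfolio and risk-neutral prices coincide; use p* = (1.39−0.73)/(1.46−0.73) = 0.9041 for the latter.
Payoff layer (t=1): V(1,0)=281.7500, V(1,1)=233.7500
  t=0,j=0: stock 187.0000 → up 273.0200 (V=233.7500), down 136.5100 (V=281.7500). Price 171.4768; hedge Δ=-0.3516, bond B=237.2302.
Check: Δ(0,0)·S0 + B(0,0) = 171.4768 = V0.

(0,0): Delta=-0.3516 Bond=237.2302
V0=171.4768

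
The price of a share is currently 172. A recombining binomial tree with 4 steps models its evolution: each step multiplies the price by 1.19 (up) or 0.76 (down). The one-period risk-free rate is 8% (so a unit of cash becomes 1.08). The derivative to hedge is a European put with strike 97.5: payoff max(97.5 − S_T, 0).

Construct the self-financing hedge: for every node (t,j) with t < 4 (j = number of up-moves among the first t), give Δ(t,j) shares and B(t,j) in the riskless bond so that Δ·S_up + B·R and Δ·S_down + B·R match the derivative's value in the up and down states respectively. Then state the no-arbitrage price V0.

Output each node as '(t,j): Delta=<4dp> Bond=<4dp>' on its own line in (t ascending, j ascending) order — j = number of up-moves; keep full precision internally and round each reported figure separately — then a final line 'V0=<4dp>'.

(0,0): Delta=-0.0178 Bond=3.4733
(1,0): Delta=-0.0768 Bond=11.4642
(1,1): Delta=-0.0049 Bond=1.0999
(2,0): Delta=-0.3034 Bond=34.8918
(2,1): Delta=-0.0271 Bond=4.6434
(2,2): Delta=0.0000 Bond=0.0000
(3,0): Delta=-1.0000 Bond=90.2778
(3,1): Delta=-0.1505 Bond=19.6037
(3,2): Delta=0.0000 Bond=0.0000
(3,3): Delta=0.0000 Bond=0.0000
V0=0.4065

Since d<R<u, set p* = (R−d)/(u−d) = 0.7442; price each node as the discounted p*-expectation of its children.
Payoff layer (t=4): V(4,0)=40.1171, V(4,1)=7.6504, V(4,2)=0.0000, V(4,3)=0.0000, V(4,4)=0.0000
Node (3,0) S=75.5039: V=(p*·7.6504+(1−p*)·40.1171)/1.08=14.7739; Δ=(7.6504−40.1171)/(89.8496−57.3829)=-1.0000; B=V−Δ·S=90.2778
Node (3,1) S=118.2232: V=(p*·0.0000+(1−p*)·7.6504)/1.08=1.8121; Δ=(0.0000−7.6504)/(140.6856−89.8496)=-0.1505; B=V−Δ·S=19.6037
Node (3,2) S=185.1126: V=(p*·0.0000+(1−p*)·0.0000)/1.08=0.0000; Δ=(0.0000−0.0000)/(220.2840−140.6856)=0.0000; B=V−Δ·S=0.0000
Node (3,3) S=289.8473: V=(p*·0.0000+(1−p*)·0.0000)/1.08=0.0000; Δ=(0.0000−0.0000)/(344.9183−220.2840)=0.0000; B=V−Δ·S=0.0000
Node (2,0) S=99.3472: V=(p*·1.8121+(1−p*)·14.7739)/1.08=4.7481; Δ=(1.8121−14.7739)/(118.2232−75.5039)=-0.3034; B=V−Δ·S=34.8918
Node (2,1) S=155.5568: V=(p*·0.0000+(1−p*)·1.8121)/1.08=0.4292; Δ=(0.0000−1.8121)/(185.1126−118.2232)=-0.0271; B=V−Δ·S=4.6434
Node (2,2) S=243.5692: V=(p*·0.0000+(1−p*)·0.0000)/1.08=0.0000; Δ=(0.0000−0.0000)/(289.8473−185.1126)=0.0000; B=V−Δ·S=0.0000
Node (1,0) S=130.7200: V=(p*·0.4292+(1−p*)·4.7481)/1.08=1.4204; Δ=(0.4292−4.7481)/(155.5568−99.3472)=-0.0768; B=V−Δ·S=11.4642
Node (1,1) S=204.6800: V=(p*·0.0000+(1−p*)·0.4292)/1.08=0.1017; Δ=(0.0000−0.4292)/(243.5692−155.5568)=-0.0049; B=V−Δ·S=1.0999
Node (0,0) S=172.0000: V=(p*·0.1017+(1−p*)·1.4204)/1.08=0.4065; Δ=(0.1017−1.4204)/(204.6800−130.7200)=-0.0178; B=V−Δ·S=3.4733
Check: Δ(0,0)·S0 + B(0,0) = 0.4065 = V0.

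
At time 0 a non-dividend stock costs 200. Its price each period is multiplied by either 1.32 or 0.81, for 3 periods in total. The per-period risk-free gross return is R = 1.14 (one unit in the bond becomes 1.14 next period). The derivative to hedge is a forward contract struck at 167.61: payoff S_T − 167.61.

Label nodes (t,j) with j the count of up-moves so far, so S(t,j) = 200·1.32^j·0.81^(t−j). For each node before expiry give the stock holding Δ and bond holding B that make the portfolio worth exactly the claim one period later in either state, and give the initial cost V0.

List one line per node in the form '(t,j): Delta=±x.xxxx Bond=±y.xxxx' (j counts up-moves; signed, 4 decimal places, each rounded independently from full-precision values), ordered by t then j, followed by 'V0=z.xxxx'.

Since d<R<u, set p* = (R−d)/(u−d) = 0.6471; price each node as the discounted p*-expectation of its children.
Terminal values V(3,·): V(3,0)=-61.3218, V(3,1)=5.6004, V(3,2)=114.6588, V(3,3)=292.3836
Node (2,0) S=131.2200: V=(p*·5.6004+(1−p*)·-61.3218)/1.14=-15.8063; Δ=(5.6004−-61.3218)/(173.2104−106.2882)=1.0000; B=V−Δ·S=-147.0263
Node (2,1) S=213.8400: V=(p*·114.6588+(1−p*)·5.6004)/1.14=66.8137; Δ=(114.6588−5.6004)/(282.2688−173.2104)=1.0000; B=V−Δ·S=-147.0263
Node (2,2) S=348.4800: V=(p*·292.3836+(1−p*)·114.6588)/1.14=201.4537; Δ=(292.3836−114.6588)/(459.9936−282.2688)=1.0000; B=V−Δ·S=-147.0263
Node (1,0) S=162.0000: V=(p*·66.8137+(1−p*)·-15.8063)/1.14=33.0295; Δ=(66.8137−-15.8063)/(213.8400−131.2200)=1.0000; B=V−Δ·S=-128.9705
Node (1,1) S=264.0000: V=(p*·201.4537+(1−p*)·66.8137)/1.14=135.0295; Δ=(201.4537−66.8137)/(348.4800−213.8400)=1.0000; B=V−Δ·S=-128.9705
Node (0,0) S=200.0000: V=(p*·135.0295+(1−p*)·33.0295)/1.14=86.8680; Δ=(135.0295−33.0295)/(264.0000−162.0000)=1.0000; B=V−Δ·S=-113.1320
Check: Δ(0,0)·S0 + B(0,0) = 86.8680 = V0.

(0,0): Delta=1.0000 Bond=-113.1320
(1,0): Delta=1.0000 Bond=-128.9705
(1,1): Delta=1.0000 Bond=-128.9705
(2,0): Delta=1.0000 Bond=-147.0263
(2,1): Delta=1.0000 Bond=-147.0263
(2,2): Delta=1.0000 Bond=-147.0263
V0=86.8680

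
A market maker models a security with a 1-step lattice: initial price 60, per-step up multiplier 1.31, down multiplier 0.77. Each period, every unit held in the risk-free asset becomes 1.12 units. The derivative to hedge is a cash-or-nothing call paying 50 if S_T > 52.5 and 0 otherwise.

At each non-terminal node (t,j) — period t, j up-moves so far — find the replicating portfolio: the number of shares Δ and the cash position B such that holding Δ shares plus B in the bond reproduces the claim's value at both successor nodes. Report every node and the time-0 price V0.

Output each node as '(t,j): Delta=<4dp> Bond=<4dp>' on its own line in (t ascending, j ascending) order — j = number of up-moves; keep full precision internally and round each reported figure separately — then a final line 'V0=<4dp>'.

(0,0): Delta=1.5432 Bond=-63.6574
V0=28.9352

No-arbitrage ⇒ martingale measure with p* = (R−d)/(u−d) = 0.6481.
Terminal values V(1,·): V(1,0)=0.0000, V(1,1)=50.0000
Node (0,0) S=60.0000: V=(p*·50.0000+(1−p*)·0.0000)/1.12=28.9352; Δ=(50.0000−0.0000)/(78.6000−46.2000)=1.5432; B=V−Δ·S=-63.6574
The time-0 hedge costs 28.9352, which is the no-arbitrage price.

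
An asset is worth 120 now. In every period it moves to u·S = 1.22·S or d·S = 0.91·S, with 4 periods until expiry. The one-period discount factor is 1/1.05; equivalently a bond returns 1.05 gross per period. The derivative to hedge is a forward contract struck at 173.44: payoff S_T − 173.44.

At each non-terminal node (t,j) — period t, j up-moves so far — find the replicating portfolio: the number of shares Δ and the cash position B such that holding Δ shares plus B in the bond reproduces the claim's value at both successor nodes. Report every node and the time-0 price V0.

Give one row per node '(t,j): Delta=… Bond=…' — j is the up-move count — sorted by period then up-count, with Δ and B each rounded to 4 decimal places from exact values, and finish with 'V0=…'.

(0,0): Delta=1.0000 Bond=-142.6895
(1,0): Delta=1.0000 Bond=-149.8240
(1,1): Delta=1.0000 Bond=-149.8240
(2,0): Delta=1.0000 Bond=-157.3152
(2,1): Delta=1.0000 Bond=-157.3152
(2,2): Delta=1.0000 Bond=-157.3152
(3,0): Delta=1.0000 Bond=-165.1810
(3,1): Delta=1.0000 Bond=-165.1810
(3,2): Delta=1.0000 Bond=-165.1810
(3,3): Delta=1.0000 Bond=-165.1810
V0=-22.6895

The replicating-portfolio and risk-neutral prices coincide; use p* = (1.05−0.91)/(1.22−0.91) = 0.4516 for the latter.
Payoff layer (t=4): V(4,0)=-91.1500, V(4,1)=-63.1172, V(4,2)=-25.5347, V(4,3)=24.8506, V(4,4)=92.4001
(3,0): S=90.4285. Δ = (V_up−V_dn)/(S_up−S_dn) = (-63.1172−-91.1500)/(110.3228−82.2900) = 1.0000. V = [p*·-63.1172 + (1−p*)·-91.1500]/1.05 = -74.7524. B = V − Δ·S = -165.1810.
(3,1): S=121.2338. Δ = (V_up−V_dn)/(S_up−S_dn) = (-25.5347−-63.1172)/(147.9053−110.3228) = 1.0000. V = [p*·-25.5347 + (1−p*)·-63.1172]/1.05 = -43.9471. B = V − Δ·S = -165.1810.
(3,2): S=162.5333. Δ = (V_up−V_dn)/(S_up−S_dn) = (24.8506−-25.5347)/(198.2906−147.9053) = 1.0000. V = [p*·24.8506 + (1−p*)·-25.5347]/1.05 = -2.6477. B = V − Δ·S = -165.1810.
(3,3): S=217.9018. Δ = (V_up−V_dn)/(S_up−S_dn) = (92.4001−24.8506)/(265.8401−198.2906) = 1.0000. V = [p*·92.4001 + (1−p*)·24.8506]/1.05 = 52.7208. B = V − Δ·S = -165.1810.
(2,0): S=99.3720. Δ = (V_up−V_dn)/(S_up−S_dn) = (-43.9471−-74.7524)/(121.2338−90.4285) = 1.0000. V = [p*·-43.9471 + (1−p*)·-74.7524]/1.05 = -57.9432. B = V − Δ·S = -157.3152.
(2,1): S=133.2240. Δ = (V_up−V_dn)/(S_up−S_dn) = (-2.6477−-43.9471)/(162.5333−121.2338) = 1.0000. V = [p*·-2.6477 + (1−p*)·-43.9471]/1.05 = -24.0912. B = V − Δ·S = -157.3152.
(2,2): S=178.6080. Δ = (V_up−V_dn)/(S_up−S_dn) = (52.7208−-2.6477)/(217.9018−162.5333) = 1.0000. V = [p*·52.7208 + (1−p*)·-2.6477]/1.05 = 21.2928. B = V − Δ·S = -157.3152.
(1,0): S=109.2000. Δ = (V_up−V_dn)/(S_up−S_dn) = (-24.0912−-57.9432)/(133.2240−99.3720) = 1.0000. V = [p*·-24.0912 + (1−p*)·-57.9432]/1.05 = -40.6240. B = V − Δ·S = -149.8240.
(1,1): S=146.4000. Δ = (V_up−V_dn)/(S_up−S_dn) = (21.2928−-24.0912)/(178.6080−133.2240) = 1.0000. V = [p*·21.2928 + (1−p*)·-24.0912]/1.05 = -3.4240. B = V − Δ·S = -149.8240.
(0,0): S=120.0000. Δ = (V_up−V_dn)/(S_up−S_dn) = (-3.4240−-40.6240)/(146.4000−109.2000) = 1.0000. V = [p*·-3.4240 + (1−p*)·-40.6240]/1.05 = -22.6895. B = V − Δ·S = -142.6895.
The time-0 hedge costs -22.6895, which is the no-arbitrage price.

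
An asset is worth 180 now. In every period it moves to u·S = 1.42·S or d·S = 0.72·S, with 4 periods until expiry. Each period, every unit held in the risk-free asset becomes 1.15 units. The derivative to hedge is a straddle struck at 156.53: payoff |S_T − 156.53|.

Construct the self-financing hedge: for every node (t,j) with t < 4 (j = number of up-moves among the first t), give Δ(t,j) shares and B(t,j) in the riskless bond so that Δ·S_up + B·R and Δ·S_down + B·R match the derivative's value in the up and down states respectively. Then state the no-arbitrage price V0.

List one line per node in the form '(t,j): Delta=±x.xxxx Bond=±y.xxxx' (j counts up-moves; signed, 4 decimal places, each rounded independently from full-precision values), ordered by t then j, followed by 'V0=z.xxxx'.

(0,0): Delta=0.7969 Bond=-40.3482
(1,0): Delta=0.4005 Bond=4.9769
(1,1): Delta=0.9231 Bond=-78.6607
(2,0): Delta=-0.4828 Bond=88.1415
(2,1): Delta=0.6817 Bond=-46.0274
(2,2): Delta=1.0000 Bond=-118.3592
(3,0): Delta=-1.0000 Bond=136.1130
(3,1): Delta=-0.3181 Bond=79.5428
(3,2): Delta=1.0000 Bond=-136.1130
(3,3): Delta=1.0000 Bond=-136.1130
V0=103.0971

Risk-neutral probability p* = (R−d)/(u−d) = (1.15−0.72)/(1.42−0.72) = 0.6143.
At expiry t=4: V(4,0)=108.1571, V(4,1)=61.1278, V(4,2)=31.6243, V(4,3)=214.5521, V(4,4)=575.3264
(3,0): S=67.1846. Δ = (V_up−V_dn)/(S_up−S_dn) = (61.1278−108.1571)/(95.4022−48.3729) = -1.0000. V = [p*·61.1278 + (1−p*)·108.1571]/1.15 = 68.9284. B = V − Δ·S = 136.1130.
(3,1): S=132.5030. Δ = (V_up−V_dn)/(S_up−S_dn) = (31.6243−61.1278)/(188.1543−95.4022) = -0.3181. V = [p*·31.6243 + (1−p*)·61.1278]/1.15 = 37.3950. B = V − Δ·S = 79.5428.
(3,2): S=261.3254. Δ = (V_up−V_dn)/(S_up−S_dn) = (214.5521−31.6243)/(371.0821−188.1543) = 1.0000. V = [p*·214.5521 + (1−p*)·31.6243]/1.15 = 125.2124. B = V − Δ·S = -136.1130.
(3,3): S=515.3918. Δ = (V_up−V_dn)/(S_up−S_dn) = (575.3264−214.5521)/(731.8564−371.0821) = 1.0000. V = [p*·575.3264 + (1−p*)·214.5521]/1.15 = 379.2788. B = V − Δ·S = -136.1130.
(2,0): S=93.3120. Δ = (V_up−V_dn)/(S_up−S_dn) = (37.3950−68.9284)/(132.5030−67.1846) = -0.4828. V = [p*·37.3950 + (1−p*)·68.9284]/1.15 = 43.0938. B = V − Δ·S = 88.1415.
(2,1): S=184.0320. Δ = (V_up−V_dn)/(S_up−S_dn) = (125.2124−37.3950)/(261.3254−132.5030) = 0.6817. V = [p*·125.2124 + (1−p*)·37.3950]/1.15 = 79.4261. B = V − Δ·S = -46.0274.
(2,2): S=362.9520. Δ = (V_up−V_dn)/(S_up−S_dn) = (379.2788−125.2124)/(515.3918−261.3254) = 1.0000. V = [p*·379.2788 + (1−p*)·125.2124]/1.15 = 244.5928. B = V − Δ·S = -118.3592.
(1,0): S=129.6000. Δ = (V_up−V_dn)/(S_up−S_dn) = (79.4261−43.0938)/(184.0320−93.3120) = 0.4005. V = [p*·79.4261 + (1−p*)·43.0938]/1.15 = 56.8802. B = V − Δ·S = 4.9769.
(1,1): S=255.6000. Δ = (V_up−V_dn)/(S_up−S_dn) = (244.5928−79.4261)/(362.9520−184.0320) = 0.9231. V = [p*·244.5928 + (1−p*)·79.4261]/1.15 = 157.2919. B = V − Δ·S = -78.6607.
(0,0): S=180.0000. Δ = (V_up−V_dn)/(S_up−S_dn) = (157.2919−56.8802)/(255.6000−129.6000) = 0.7969. V = [p*·157.2919 + (1−p*)·56.8802]/1.15 = 103.0971. B = V − Δ·S = -40.3482.
The time-0 hedge costs 103.0971, which is the no-arbitrage price.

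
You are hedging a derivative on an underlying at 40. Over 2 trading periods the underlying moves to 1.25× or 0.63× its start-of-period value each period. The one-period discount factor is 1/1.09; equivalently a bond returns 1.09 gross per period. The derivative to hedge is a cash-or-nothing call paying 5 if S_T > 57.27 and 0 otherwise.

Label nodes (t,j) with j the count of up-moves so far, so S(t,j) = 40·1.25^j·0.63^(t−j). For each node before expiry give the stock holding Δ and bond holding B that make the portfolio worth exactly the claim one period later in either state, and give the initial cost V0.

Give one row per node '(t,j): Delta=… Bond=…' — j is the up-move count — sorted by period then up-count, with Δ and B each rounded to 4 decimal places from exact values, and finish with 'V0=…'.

(0,0): Delta=0.1372 Bond=-3.1727
(1,0): Delta=0.0000 Bond=0.0000
(1,1): Delta=0.1613 Bond=-4.6611
V0=2.3166

Under the risk-neutral measure, an up-move has probability p* = (R−d)/(u−d) = 0.7419 and values discount at R = 1.09.
Terminal values V(2,·): V(2,0)=0.0000, V(2,1)=0.0000, V(2,2)=5.0000
Node (1,0) S=25.2000: V=(p*·0.0000+(1−p*)·0.0000)/1.09=0.0000; Δ=(0.0000−0.0000)/(31.5000−15.8760)=0.0000; B=V−Δ·S=0.0000
Node (1,1) S=50.0000: V=(p*·5.0000+(1−p*)·0.0000)/1.09=3.4034; Δ=(5.0000−0.0000)/(62.5000−31.5000)=0.1613; B=V−Δ·S=-4.6611
Node (0,0) S=40.0000: V=(p*·3.4034+(1−p*)·0.0000)/1.09=2.3166; Δ=(3.4034−0.0000)/(50.0000−25.2000)=0.1372; B=V−Δ·S=-3.1727
Root portfolio cost Δ·40+B reproduces V0=2.3166.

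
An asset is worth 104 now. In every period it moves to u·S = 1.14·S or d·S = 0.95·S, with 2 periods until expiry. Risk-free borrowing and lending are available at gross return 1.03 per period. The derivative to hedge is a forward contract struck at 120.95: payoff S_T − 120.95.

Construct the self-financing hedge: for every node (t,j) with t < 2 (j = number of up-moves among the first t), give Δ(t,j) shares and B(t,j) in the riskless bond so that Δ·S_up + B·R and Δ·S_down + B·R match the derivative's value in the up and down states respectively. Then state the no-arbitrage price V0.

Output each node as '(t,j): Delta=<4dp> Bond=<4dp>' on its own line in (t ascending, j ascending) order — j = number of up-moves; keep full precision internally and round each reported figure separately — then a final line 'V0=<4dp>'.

(0,0): Delta=1.0000 Bond=-114.0070
(1,0): Delta=1.0000 Bond=-117.4272
(1,1): Delta=1.0000 Bond=-117.4272
V0=-10.0070

Under the risk-neutral measure, an up-move has probability p* = (R−d)/(u−d) = 0.4211 and values discount at R = 1.03.
At expiry t=2: V(2,0)=-27.0900, V(2,1)=-8.3180, V(2,2)=14.2084
  t=1,j=0: stock 98.8000 → up 112.6320 (V=-8.3180), down 93.8600 (V=-27.0900). Price -18.6272; hedge Δ=1.0000, bond B=-117.4272.
  t=1,j=1: stock 118.5600 → up 135.1584 (V=14.2084), down 112.6320 (V=-8.3180). Price 1.1328; hedge Δ=1.0000, bond B=-117.4272.
  t=0,j=0: stock 104.0000 → up 118.5600 (V=1.1328), down 98.8000 (V=-18.6272). Price -10.0070; hedge Δ=1.0000, bond B=-114.0070.
Root portfolio cost Δ·104+B reproduces V0=-10.0070.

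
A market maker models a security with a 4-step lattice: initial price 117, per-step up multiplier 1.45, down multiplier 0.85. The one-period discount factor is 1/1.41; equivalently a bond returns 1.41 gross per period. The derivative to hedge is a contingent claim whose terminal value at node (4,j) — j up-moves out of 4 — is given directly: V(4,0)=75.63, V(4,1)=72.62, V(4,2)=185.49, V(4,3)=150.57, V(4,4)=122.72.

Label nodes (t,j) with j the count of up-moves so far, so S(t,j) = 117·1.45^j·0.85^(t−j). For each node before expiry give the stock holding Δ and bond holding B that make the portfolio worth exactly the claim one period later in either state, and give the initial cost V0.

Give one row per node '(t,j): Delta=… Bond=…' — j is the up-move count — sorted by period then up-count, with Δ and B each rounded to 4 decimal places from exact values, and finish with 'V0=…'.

(0,0): Delta=-0.1388 Bond=49.1758
(1,0): Delta=-0.1381 Bond=69.2667
(1,1): Delta=-0.1389 Bond=69.3430
(2,0): Delta=1.4703 Bond=-38.2950
(2,1): Delta=-0.2055 Bond=107.3776
(2,2): Delta=-0.1361 Bond=97.0876
(3,0): Delta=-0.0698 Bond=56.6625
(3,1): Delta=1.5347 Bond=-61.9001
(3,2): Delta=-0.2783 Bond=166.6383
(3,3): Delta=-0.1301 Bond=134.7689
V0=32.9307

Since d<R<u, set p* = (R−d)/(u−d) = 0.9333; price each node as the discounted p*-expectation of its children.
At expiry t=4: V(4,0)=75.6300, V(4,1)=72.6200, V(4,2)=185.4900, V(4,3)=150.5700, V(4,4)=122.7200
  t=3,j=0: stock 71.8526 → up 104.1863 (V=72.6200), down 61.0747 (V=75.6300). Price 51.6459; hedge Δ=-0.0698, bond B=56.6625.
  t=3,j=1: stock 122.5721 → up 177.7296 (V=185.4900), down 104.1863 (V=72.6200). Price 126.2165; hedge Δ=1.5347, bond B=-61.9001.
  t=3,j=2: stock 209.0936 → up 303.1858 (V=150.5700), down 177.7296 (V=185.4900). Price 108.4383; hedge Δ=-0.2783, bond B=166.6383.
  t=3,j=3: stock 356.6891 → up 517.1992 (V=122.7200), down 303.1858 (V=150.5700). Price 88.3522; hedge Δ=-0.1301, bond B=134.7689.
  t=2,j=0: stock 84.5325 → up 122.5721 (V=126.2165), down 71.8526 (V=51.6459). Price 85.9895; hedge Δ=1.4703, bond B=-38.2950.
  t=2,j=1: stock 144.2025 → up 209.0936 (V=108.4383), down 122.5721 (V=126.2165). Price 77.7472; hedge Δ=-0.2055, bond B=107.3776.
  t=2,j=2: stock 245.9925 → up 356.6891 (V=88.3522), down 209.0936 (V=108.4383). Price 63.6109; hedge Δ=-0.1361, bond B=97.0876.
  t=1,j=0: stock 99.4500 → up 144.2025 (V=77.7472), down 84.5325 (V=85.9895). Price 55.5295; hedge Δ=-0.1381, bond B=69.2667.
  t=1,j=1: stock 169.6500 → up 245.9925 (V=63.6109), down 144.2025 (V=77.7472). Price 45.7825; hedge Δ=-0.1389, bond B=69.3430.
  t=0,j=0: stock 117.0000 → up 169.6500 (V=45.7825), down 99.4500 (V=55.5295). Price 32.9307; hedge Δ=-0.1388, bond B=49.1758.
Root portfolio cost Δ·117+B reproduces V0=32.9307.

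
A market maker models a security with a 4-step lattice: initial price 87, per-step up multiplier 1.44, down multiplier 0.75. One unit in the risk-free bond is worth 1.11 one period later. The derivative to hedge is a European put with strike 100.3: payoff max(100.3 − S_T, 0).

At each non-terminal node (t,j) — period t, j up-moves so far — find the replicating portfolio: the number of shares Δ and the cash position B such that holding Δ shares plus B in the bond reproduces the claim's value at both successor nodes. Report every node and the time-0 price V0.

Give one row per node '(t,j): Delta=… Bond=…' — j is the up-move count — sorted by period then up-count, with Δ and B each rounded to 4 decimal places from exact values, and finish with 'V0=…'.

Since d<R<u, set p* = (R−d)/(u−d) = 0.5217; price each node as the discounted p*-expectation of its children.
Terminal payoffs: V(4,0)=72.7727, V(4,1)=47.4475, V(4,2)=0.0000, V(4,3)=0.0000, V(4,4)=0.0000
  t=3,j=0: stock 36.7031 → up 52.8525 (V=47.4475), down 27.5273 (V=72.7727). Price 53.6572; hedge Δ=-1.0000, bond B=90.3604.
  t=3,j=1: stock 70.4700 → up 101.4768 (V=0.0000), down 52.8525 (V=47.4475). Price 20.4435; hedge Δ=-0.9758, bond B=89.2080.
  t=3,j=2: stock 135.3024 → up 194.8355 (V=0.0000), down 101.4768 (V=0.0000). Price 0.0000; hedge Δ=0.0000, bond B=0.0000.
  t=3,j=3: stock 259.7806 → up 374.0841 (V=0.0000), down 194.8355 (V=0.0000). Price 0.0000; hedge Δ=0.0000, bond B=0.0000.
  t=2,j=0: stock 48.9375 → up 70.4700 (V=20.4435), down 36.7031 (V=53.6572). Price 32.7282; hedge Δ=-0.9836, bond B=80.8641.
  t=2,j=1: stock 93.9600 → up 135.3024 (V=0.0000), down 70.4700 (V=20.4435). Price 8.8084; hedge Δ=-0.3153, bond B=38.4367.
  t=2,j=2: stock 180.4032 → up 259.7806 (V=0.0000), down 135.3024 (V=0.0000). Price 0.0000; hedge Δ=0.0000, bond B=0.0000.
  t=1,j=0: stock 65.2500 → up 93.9600 (V=8.8084), down 48.9375 (V=32.7282). Price 18.2417; hedge Δ=-0.5313, bond B=52.9081.
  t=1,j=1: stock 125.2800 → up 180.4032 (V=0.0000), down 93.9600 (V=8.8084). Price 3.7952; hedge Δ=-0.1019, bond B=16.5610.
  t=0,j=0: stock 87.0000 → up 125.2800 (V=3.7952), down 65.2500 (V=18.2417). Price 9.6436; hedge Δ=-0.2407, bond B=30.5806.
Each (Δ,B) replicates both successor values, so the strategy is self-financing and V0 is arbitrage-free.

(0,0): Delta=-0.2407 Bond=30.5806
(1,0): Delta=-0.5313 Bond=52.9081
(1,1): Delta=-0.1019 Bond=16.5610
(2,0): Delta=-0.9836 Bond=80.8641
(2,1): Delta=-0.3153 Bond=38.4367
(2,2): Delta=0.0000 Bond=0.0000
(3,0): Delta=-1.0000 Bond=90.3604
(3,1): Delta=-0.9758 Bond=89.2080
(3,2): Delta=0.0000 Bond=0.0000
(3,3): Delta=0.0000 Bond=0.0000
V0=9.6436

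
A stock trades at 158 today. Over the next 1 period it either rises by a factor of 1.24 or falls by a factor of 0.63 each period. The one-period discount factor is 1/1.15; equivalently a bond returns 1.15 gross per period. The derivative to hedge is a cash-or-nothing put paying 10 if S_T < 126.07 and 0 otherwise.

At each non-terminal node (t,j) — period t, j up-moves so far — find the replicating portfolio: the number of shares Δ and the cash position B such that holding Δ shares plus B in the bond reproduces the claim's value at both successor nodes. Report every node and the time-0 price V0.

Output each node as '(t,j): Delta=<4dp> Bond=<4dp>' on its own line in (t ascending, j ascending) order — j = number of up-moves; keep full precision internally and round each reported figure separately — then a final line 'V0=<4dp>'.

Risk-neutral probability p* = (R−d)/(u−d) = (1.15−0.63)/(1.24−0.63) = 0.8525.
Terminal values V(1,·): V(1,0)=10.0000, V(1,1)=0.0000
  t=0,j=0: stock 158.0000 → up 195.9200 (V=0.0000), down 99.5400 (V=10.0000). Price 1.2830; hedge Δ=-0.1038, bond B=17.6764.
The time-0 hedge costs 1.2830, which is the no-arbitrage price.

(0,0): Delta=-0.1038 Bond=17.6764
V0=1.2830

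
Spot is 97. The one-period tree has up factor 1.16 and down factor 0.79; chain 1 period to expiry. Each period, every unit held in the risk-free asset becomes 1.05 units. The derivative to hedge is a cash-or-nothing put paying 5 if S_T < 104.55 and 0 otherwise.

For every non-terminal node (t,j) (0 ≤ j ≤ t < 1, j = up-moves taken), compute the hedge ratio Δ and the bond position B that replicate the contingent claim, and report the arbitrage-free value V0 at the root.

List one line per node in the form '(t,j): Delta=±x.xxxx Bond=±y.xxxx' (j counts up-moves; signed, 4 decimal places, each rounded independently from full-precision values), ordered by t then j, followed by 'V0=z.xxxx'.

(0,0): Delta=-0.1393 Bond=14.9292
V0=1.4157

Risk-neutral probability p* = (R−d)/(u−d) = (1.05−0.79)/(1.16−0.79) = 0.7027.
Terminal values V(1,·): V(1,0)=5.0000, V(1,1)=0.0000
  t=0,j=0: stock 97.0000 → up 112.5200 (V=0.0000), down 76.6300 (V=5.0000). Price 1.4157; hedge Δ=-0.1393, bond B=14.9292.
The time-0 hedge costs 1.4157, which is the no-arbitrage price.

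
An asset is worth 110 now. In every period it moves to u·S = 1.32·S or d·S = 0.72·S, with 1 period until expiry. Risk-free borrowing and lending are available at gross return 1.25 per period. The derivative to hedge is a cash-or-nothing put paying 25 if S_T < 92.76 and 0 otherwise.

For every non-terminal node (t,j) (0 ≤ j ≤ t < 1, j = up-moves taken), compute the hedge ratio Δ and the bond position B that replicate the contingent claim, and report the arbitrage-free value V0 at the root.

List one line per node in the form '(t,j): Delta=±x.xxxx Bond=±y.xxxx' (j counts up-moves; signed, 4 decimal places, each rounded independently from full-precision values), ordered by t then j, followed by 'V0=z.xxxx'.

(0,0): Delta=-0.3788 Bond=44.0000
V0=2.3333

Since d<R<u, set p* = (R−d)/(u−d) = 0.8833; price each node as the discounted p*-expectation of its children.
Payoff layer (t=1): V(1,0)=25.0000, V(1,1)=0.0000
Node (0,0) S=110.0000: V=(p*·0.0000+(1−p*)·25.0000)/1.25=2.3333; Δ=(0.0000−25.0000)/(145.2000−79.2000)=-0.3788; B=V−Δ·S=44.0000
The time-0 hedge costs 2.3333, which is the no-arbitrage price.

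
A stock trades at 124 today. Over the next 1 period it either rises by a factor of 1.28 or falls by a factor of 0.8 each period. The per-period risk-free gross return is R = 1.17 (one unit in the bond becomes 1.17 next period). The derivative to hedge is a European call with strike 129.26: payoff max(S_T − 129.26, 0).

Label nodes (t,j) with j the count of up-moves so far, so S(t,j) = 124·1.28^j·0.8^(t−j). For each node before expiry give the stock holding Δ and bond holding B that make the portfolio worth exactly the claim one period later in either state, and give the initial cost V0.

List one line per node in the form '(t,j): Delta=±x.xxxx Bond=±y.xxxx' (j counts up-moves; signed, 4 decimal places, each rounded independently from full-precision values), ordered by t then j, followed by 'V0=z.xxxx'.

(0,0): Delta=0.4950 Bond=-41.9658
V0=19.4092

The replicating-portfolio and risk-neutral prices coincide; use p* = (1.17−0.8)/(1.28−0.8) = 0.7708 for the latter.
Terminal payoffs: V(1,0)=0.0000, V(1,1)=29.4600
Node (0,0) S=124.0000: V=(p*·29.4600+(1−p*)·0.0000)/1.17=19.4092; Δ=(29.4600−0.0000)/(158.7200−99.2000)=0.4950; B=V−Δ·S=-41.9658
Each (Δ,B) replicates both successor values, so the strategy is self-financing and V0 is arbitrage-free.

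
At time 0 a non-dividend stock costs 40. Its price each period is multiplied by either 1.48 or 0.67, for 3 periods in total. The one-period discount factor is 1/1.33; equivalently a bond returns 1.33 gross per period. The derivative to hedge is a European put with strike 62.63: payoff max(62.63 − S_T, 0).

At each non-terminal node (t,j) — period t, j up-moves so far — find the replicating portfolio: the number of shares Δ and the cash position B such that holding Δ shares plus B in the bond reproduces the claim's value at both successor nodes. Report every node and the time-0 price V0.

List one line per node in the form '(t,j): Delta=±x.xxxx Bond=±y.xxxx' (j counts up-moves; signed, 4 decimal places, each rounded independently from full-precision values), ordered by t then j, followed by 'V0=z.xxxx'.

The replicating-portfolio and risk-neutral prices coincide; use p* = (1.33−0.67)/(1.48−0.67) = 0.8148 for the latter.
Terminal values V(3,·): V(3,0)=50.5995, V(3,1)=36.0551, V(3,2)=3.9273, V(3,3)=0.0000
Node (2,0) S=17.9560: V=(p*·36.0551+(1−p*)·50.5995)/1.33=29.1342; Δ=(36.0551−50.5995)/(26.5749−12.0305)=-1.0000; B=V−Δ·S=47.0902
Node (2,1) S=39.6640: V=(p*·3.9273+(1−p*)·36.0551)/1.33=7.4262; Δ=(3.9273−36.0551)/(58.7027−26.5749)=-1.0000; B=V−Δ·S=47.0902
Node (2,2) S=87.6160: V=(p*·0.0000+(1−p*)·3.9273)/1.33=0.5468; Δ=(0.0000−3.9273)/(129.6717−58.7027)=-0.0553; B=V−Δ·S=5.3953
Node (1,0) S=26.8000: V=(p*·7.4262+(1−p*)·29.1342)/1.33=8.6062; Δ=(7.4262−29.1342)/(39.6640−17.9560)=-1.0000; B=V−Δ·S=35.4062
Node (1,1) S=59.2000: V=(p*·0.5468+(1−p*)·7.4262)/1.33=1.3690; Δ=(0.5468−7.4262)/(87.6160−39.6640)=-0.1435; B=V−Δ·S=9.8621
Node (0,0) S=40.0000: V=(p*·1.3690+(1−p*)·8.6062)/1.33=2.0370; Δ=(1.3690−8.6062)/(59.2000−26.8000)=-0.2234; B=V−Δ·S=10.9718
Self-financing check: at every node Δ·S+B equals the discounted successor values.

(0,0): Delta=-0.2234 Bond=10.9718
(1,0): Delta=-1.0000 Bond=35.4062
(1,1): Delta=-0.1435 Bond=9.8621
(2,0): Delta=-1.0000 Bond=47.0902
(2,1): Delta=-1.0000 Bond=47.0902
(2,2): Delta=-0.0553 Bond=5.3953
V0=2.0370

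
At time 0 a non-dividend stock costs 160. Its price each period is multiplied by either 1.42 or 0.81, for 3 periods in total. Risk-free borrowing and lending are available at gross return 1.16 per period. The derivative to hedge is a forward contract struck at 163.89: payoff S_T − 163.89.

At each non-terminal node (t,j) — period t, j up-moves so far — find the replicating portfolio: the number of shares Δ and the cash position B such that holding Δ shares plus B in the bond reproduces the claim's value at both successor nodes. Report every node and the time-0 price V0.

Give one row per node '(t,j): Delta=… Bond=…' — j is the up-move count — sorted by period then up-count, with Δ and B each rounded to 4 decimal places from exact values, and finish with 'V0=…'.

(0,0): Delta=1.0000 Bond=-104.9974
(1,0): Delta=1.0000 Bond=-121.7970
(1,1): Delta=1.0000 Bond=-121.7970
(2,0): Delta=1.0000 Bond=-141.2845
(2,1): Delta=1.0000 Bond=-141.2845
(2,2): Delta=1.0000 Bond=-141.2845
V0=55.0026

Risk-neutral probability p* = (R−d)/(u−d) = (1.16−0.81)/(1.42−0.81) = 0.5738.
Terminal values V(3,·): V(3,0)=-78.8594, V(3,1)=-14.8241, V(3,2)=97.4354, V(3,3)=294.2361
  t=2,j=0: stock 104.9760 → up 149.0659 (V=-14.8241), down 85.0306 (V=-78.8594). Price -36.3085; hedge Δ=1.0000, bond B=-141.2845.
  t=2,j=1: stock 184.0320 → up 261.3254 (V=97.4354), down 149.0659 (V=-14.8241). Price 42.7475; hedge Δ=1.0000, bond B=-141.2845.
  t=2,j=2: stock 322.6240 → up 458.1261 (V=294.2361), down 261.3254 (V=97.4354). Price 181.3395; hedge Δ=1.0000, bond B=-141.2845.
  t=1,j=0: stock 129.6000 → up 184.0320 (V=42.7475), down 104.9760 (V=-36.3085). Price 7.8030; hedge Δ=1.0000, bond B=-121.7970.
  t=1,j=1: stock 227.2000 → up 322.6240 (V=181.3395), down 184.0320 (V=42.7475). Price 105.4030; hedge Δ=1.0000, bond B=-121.7970.
  t=0,j=0: stock 160.0000 → up 227.2000 (V=105.4030), down 129.6000 (V=7.8030). Price 55.0026; hedge Δ=1.0000, bond B=-104.9974.
Check: Δ(0,0)·S0 + B(0,0) = 55.0026 = V0.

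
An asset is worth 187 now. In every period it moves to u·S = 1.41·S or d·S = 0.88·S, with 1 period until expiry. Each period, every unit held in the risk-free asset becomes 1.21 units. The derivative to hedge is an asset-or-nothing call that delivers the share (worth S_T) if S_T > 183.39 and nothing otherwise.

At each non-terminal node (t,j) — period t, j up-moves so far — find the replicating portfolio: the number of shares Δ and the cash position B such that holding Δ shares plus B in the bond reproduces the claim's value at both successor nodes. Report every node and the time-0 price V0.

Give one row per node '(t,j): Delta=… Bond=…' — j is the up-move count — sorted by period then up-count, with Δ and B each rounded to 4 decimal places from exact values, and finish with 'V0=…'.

The replicating-portfolio and risk-neutral prices coincide; use p* = (1.21−0.88)/(1.41−0.88) = 0.6226 for the latter.
Terminal payoffs: V(1,0)=0.0000, V(1,1)=263.6700
(0,0): S=187.0000. Δ = (V_up−V_dn)/(S_up−S_dn) = (263.6700−0.0000)/(263.6700−164.5600) = 2.6604. V = [p*·263.6700 + (1−p*)·0.0000]/1.21 = 135.6792. B = V − Δ·S = -361.8113.
The time-0 hedge costs 135.6792, which is the no-arbitrage price.

(0,0): Delta=2.6604 Bond=-361.8113
V0=135.6792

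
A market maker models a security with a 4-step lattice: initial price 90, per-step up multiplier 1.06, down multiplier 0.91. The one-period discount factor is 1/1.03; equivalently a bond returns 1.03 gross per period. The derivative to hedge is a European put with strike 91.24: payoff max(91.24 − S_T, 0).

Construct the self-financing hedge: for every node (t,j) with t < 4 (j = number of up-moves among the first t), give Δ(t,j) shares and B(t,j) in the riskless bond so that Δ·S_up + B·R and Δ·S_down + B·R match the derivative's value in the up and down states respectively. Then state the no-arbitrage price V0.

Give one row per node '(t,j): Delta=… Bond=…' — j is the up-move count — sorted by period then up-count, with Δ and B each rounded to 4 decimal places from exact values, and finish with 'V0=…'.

(0,0): Delta=-0.2778 Bond=26.5114
(1,0): Delta=-0.6904 Bond=61.0975
(1,1): Delta=-0.1893 Bond=18.8591
(2,0): Delta=-1.0000 Bond=86.0025
(2,1): Delta=-0.6240 Bond=57.1624
(2,2): Delta=-0.0960 Bond=9.9905
(3,0): Delta=-1.0000 Bond=88.5825
(3,1): Delta=-1.0000 Bond=88.5825
(3,2): Delta=-0.5433 Bond=51.4509
(3,3): Delta=0.0000 Bond=0.0000
V0=1.5055

Risk-neutral probability p* = (R−d)/(u−d) = (1.03−0.91)/(1.06−0.91) = 0.8000.
Terminal payoffs: V(4,0)=29.5225, V(4,1)=19.3493, V(4,2)=7.4992, V(4,3)=0.0000, V(4,4)=0.0000
  t=3,j=0: stock 67.8214 → up 71.8907 (V=19.3493), down 61.7175 (V=29.5225). Price 20.7611; hedge Δ=-1.0000, bond B=88.5825.
  t=3,j=1: stock 79.0007 → up 83.7408 (V=7.4992), down 71.8907 (V=19.3493). Price 9.5818; hedge Δ=-1.0000, bond B=88.5825.
  t=3,j=2: stock 92.0228 → up 97.5442 (V=0.0000), down 83.7408 (V=7.4992). Price 1.4562; hedge Δ=-0.5433, bond B=51.4509.
  t=3,j=3: stock 107.1914 → up 113.6229 (V=0.0000), down 97.5442 (V=0.0000). Price 0.0000; hedge Δ=0.0000, bond B=0.0000.
  t=2,j=0: stock 74.5290 → up 79.0007 (V=9.5818), down 67.8214 (V=20.7611). Price 11.4735; hedge Δ=-1.0000, bond B=86.0025.
  t=2,j=1: stock 86.8140 → up 92.0228 (V=1.4562), down 79.0007 (V=9.5818). Price 2.9915; hedge Δ=-0.6240, bond B=57.1624.
  t=2,j=2: stock 101.1240 → up 107.1914 (V=0.0000), down 92.0228 (V=1.4562). Price 0.2827; hedge Δ=-0.0960, bond B=9.9905.
  t=1,j=0: stock 81.9000 → up 86.8140 (V=2.9915), down 74.5290 (V=11.4735). Price 4.5514; hedge Δ=-0.6904, bond B=61.0975.
  t=1,j=1: stock 95.4000 → up 101.1240 (V=0.2827), down 86.8140 (V=2.9915). Price 0.8005; hedge Δ=-0.1893, bond B=18.8591.
  t=0,j=0: stock 90.0000 → up 95.4000 (V=0.8005), down 81.9000 (V=4.5514). Price 1.5055; hedge Δ=-0.2778, bond B=26.5114.
Self-financing check: at every node Δ·S+B equals the discounted successor values.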